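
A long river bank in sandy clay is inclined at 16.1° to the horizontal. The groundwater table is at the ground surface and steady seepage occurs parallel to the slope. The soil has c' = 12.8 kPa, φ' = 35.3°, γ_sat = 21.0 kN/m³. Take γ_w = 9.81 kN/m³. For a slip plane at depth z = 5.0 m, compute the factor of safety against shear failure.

With seepage parallel to the slope and the water table at the surface, the effective normal stress on the slip plane uses the buoyant unit weight γ' = γ_sat − γ_w while the driving shear stress uses γ_sat:
FS = [c' + γ' z cos²β tanφ'] / [γ_sat z sinβ cosβ]
γ' = 21.0 − 9.81 = 11.19 kN/m³
Numerator = 12.8 + 11.19·5.0·cos²16.1°·tan35.3° = 12.8 + 11.19·5.0·0.9231·0.7080 = 49.368 kPa
Denominator = 21.0·5.0·sin16.1°·cos16.1° = 21.0·5.0·0.2773·0.9608 = 27.976 kPa
FS = 49.368 / 27.976 = 1.765

FS = 1.76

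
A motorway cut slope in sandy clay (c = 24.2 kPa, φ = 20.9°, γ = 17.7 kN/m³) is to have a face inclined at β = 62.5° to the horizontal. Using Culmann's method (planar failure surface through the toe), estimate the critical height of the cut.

Culmann's analysis gives the critical failure plane at α_cr = (β + φ)/2 = (62.5 + 20.9)/2 = 41.7°, and the critical height
H_c = (4c/γ) · sinβ cosφ / [1 − cos(β − φ)]
    = (4·24.2/17.7) · sin62.5°·cos20.9° / [1 − cos(41.6°)]
    = 5.469 · 0.8870·0.9342 / [1 − 0.7478]
    = 5.469 · 0.8286 / 0.2522
    = 17.97 m

H_c = 17.97 m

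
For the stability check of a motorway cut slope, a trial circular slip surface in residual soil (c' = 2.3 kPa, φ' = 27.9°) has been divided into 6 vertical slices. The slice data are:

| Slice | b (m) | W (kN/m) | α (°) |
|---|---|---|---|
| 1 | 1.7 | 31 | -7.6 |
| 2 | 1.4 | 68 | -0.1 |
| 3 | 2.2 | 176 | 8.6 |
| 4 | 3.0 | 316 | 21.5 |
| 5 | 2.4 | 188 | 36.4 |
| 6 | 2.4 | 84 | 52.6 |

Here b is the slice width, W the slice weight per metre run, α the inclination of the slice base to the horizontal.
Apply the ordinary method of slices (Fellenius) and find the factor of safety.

Ordinary method of slices: FS = Σ[c'·Δl_i + (W_i cosα_i)·tanφ'] / Σ W_i sinα_i, with Δl_i = b_i / cosα_i.
Slice 1: Δl = 1.7/cos(-7.6°) = 1.715 m; N'_1 = 31·cos(-7.6°) = 30.7; c'Δl = 3.94; W sinα = -4.1
Slice 2: Δl = 1.4/cos(-0.1°) = 1.400 m; N'_2 = 68·cos(-0.1°) = 68.0; c'Δl = 3.22; W sinα = -0.1
Slice 3: Δl = 2.2/cos8.6° = 2.225 m; N'_3 = 176·cos8.6° = 174.0; c'Δl = 5.12; W sinα = 26.3
Slice 4: Δl = 3.0/cos21.5° = 3.224 m; N'_4 = 316·cos21.5° = 294.0; c'Δl = 7.42; W sinα = 115.8
Slice 5: Δl = 2.4/cos36.4° = 2.982 m; N'_5 = 188·cos36.4° = 151.3; c'Δl = 6.86; W sinα = 111.6
Slice 6: Δl = 2.4/cos52.6° = 3.951 m; N'_6 = 84·cos52.6° = 51.0; c'Δl = 9.09; W sinα = 66.7
Σc'Δl = 35.6 kN/m; ΣN' = 769.1 kN/m; ΣW sinα = 316.2 kN/m
Resisting = 35.6 + 769.1·tan27.9° = 35.6 + 407.2 = 442.9 kN/m
FS = 442.9 / 316.2 = 1.401

FS = 1.40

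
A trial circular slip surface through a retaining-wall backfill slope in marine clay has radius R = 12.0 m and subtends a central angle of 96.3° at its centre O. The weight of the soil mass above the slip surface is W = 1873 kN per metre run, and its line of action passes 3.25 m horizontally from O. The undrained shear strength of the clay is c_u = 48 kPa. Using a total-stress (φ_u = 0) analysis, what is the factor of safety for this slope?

Taking moments about the centre O, the resisting moment is provided by the undrained shear strength acting along the arc:
Arc length L_a = R·θ = 12.0·(96.3°·π/180) = 12.0·1.6808 = 20.17 m
M_R = c_u·L_a·R = 48·20.17·12.0 = 11617.4 kN·m/m
M_D = W·d = 1873·3.25 = 6087.2 kN·m/m
FS = M_R / M_D = 11617.4 / 6087.2 = 1.908

FS = 1.91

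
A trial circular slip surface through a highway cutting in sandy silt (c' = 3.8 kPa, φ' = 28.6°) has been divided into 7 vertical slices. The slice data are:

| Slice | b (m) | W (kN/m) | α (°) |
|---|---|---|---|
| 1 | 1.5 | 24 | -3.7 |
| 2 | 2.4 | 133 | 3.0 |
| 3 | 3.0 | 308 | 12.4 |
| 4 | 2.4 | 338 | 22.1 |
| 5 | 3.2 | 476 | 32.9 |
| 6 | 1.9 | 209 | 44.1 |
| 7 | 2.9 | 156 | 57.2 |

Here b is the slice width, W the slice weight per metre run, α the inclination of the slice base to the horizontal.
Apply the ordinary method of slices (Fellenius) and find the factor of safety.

Ordinary method of slices: FS = Σ[c'·Δl_i + (W_i cosα_i)·tanφ'] / Σ W_i sinα_i, with Δl_i = b_i / cosα_i.
Slice 1: Δl = 1.5/cos(-3.7°) = 1.503 m; N'_1 = 24·cos(-3.7°) = 23.9; c'Δl = 5.71; W sinα = -1.5
Slice 2: Δl = 2.4/cos3.0° = 2.403 m; N'_2 = 133·cos3.0° = 132.8; c'Δl = 9.13; W sinα = 7.0
Slice 3: Δl = 3.0/cos12.4° = 3.072 m; N'_3 = 308·cos12.4° = 300.8; c'Δl = 11.67; W sinα = 66.1
Slice 4: Δl = 2.4/cos22.1° = 2.590 m; N'_4 = 338·cos22.1° = 313.2; c'Δl = 9.84; W sinα = 127.2
Slice 5: Δl = 3.2/cos32.9° = 3.811 m; N'_5 = 476·cos32.9° = 399.7; c'Δl = 14.48; W sinα = 258.6
Slice 6: Δl = 1.9/cos44.1° = 2.646 m; N'_6 = 209·cos44.1° = 150.1; c'Δl = 10.05; W sinα = 145.4
Slice 7: Δl = 2.9/cos57.2° = 5.353 m; N'_7 = 156·cos57.2° = 84.5; c'Δl = 20.34; W sinα = 131.1
Σc'Δl = 81.2 kN/m; ΣN' = 1405.0 kN/m; ΣW sinα = 733.8 kN/m
Resisting = 81.2 + 1405.0·tan28.6° = 81.2 + 766.0 = 847.3 kN/m
FS = 847.3 / 733.8 = 1.155

FS = 1.15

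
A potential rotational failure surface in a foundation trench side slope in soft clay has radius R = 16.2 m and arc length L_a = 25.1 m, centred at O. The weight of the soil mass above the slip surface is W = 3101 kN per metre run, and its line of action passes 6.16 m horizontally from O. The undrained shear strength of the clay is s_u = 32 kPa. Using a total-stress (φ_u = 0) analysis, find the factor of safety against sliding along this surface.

FS = 0.68

Taking moments about the centre O, the resisting moment is provided by the undrained shear strength acting along the arc:
M_R = s_u·L_a·R = 32·25.10·16.2 = 13011.8 kN·m/m
M_D = W·d = 3101·6.16 = 19102.2 kN·m/m
FS = M_R / M_D = 13011.8 / 19102.2 = 0.681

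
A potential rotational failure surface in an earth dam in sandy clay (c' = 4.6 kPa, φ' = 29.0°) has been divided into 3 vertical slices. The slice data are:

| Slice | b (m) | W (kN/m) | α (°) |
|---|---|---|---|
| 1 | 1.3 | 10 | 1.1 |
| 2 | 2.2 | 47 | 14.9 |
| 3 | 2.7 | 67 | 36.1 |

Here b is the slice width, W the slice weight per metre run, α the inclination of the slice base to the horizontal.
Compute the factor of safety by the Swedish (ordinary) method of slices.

Ordinary method of slices: FS = Σ[c'·Δl_i + (W_i cosα_i)·tanφ'] / Σ W_i sinα_i, with Δl_i = b_i / cosα_i.
Slice 1: Δl = 1.3/cos1.1° = 1.300 m; N'_1 = 10·cos1.1° = 10.0; c'Δl = 5.98; W sinα = 0.2
Slice 2: Δl = 2.2/cos14.9° = 2.277 m; N'_2 = 47·cos14.9° = 45.4; c'Δl = 10.47; W sinα = 12.1
Slice 3: Δl = 2.7/cos36.1° = 3.342 m; N'_3 = 67·cos36.1° = 54.1; c'Δl = 15.37; W sinα = 39.5
Σc'Δl = 31.8 kN/m; ΣN' = 109.6 kN/m; ΣW sinα = 51.8 kN/m
Resisting = 31.8 + 109.6·tan29.0° = 31.8 + 60.7 = 92.6 kN/m
FS = 92.6 / 51.8 = 1.788

FS = 1.79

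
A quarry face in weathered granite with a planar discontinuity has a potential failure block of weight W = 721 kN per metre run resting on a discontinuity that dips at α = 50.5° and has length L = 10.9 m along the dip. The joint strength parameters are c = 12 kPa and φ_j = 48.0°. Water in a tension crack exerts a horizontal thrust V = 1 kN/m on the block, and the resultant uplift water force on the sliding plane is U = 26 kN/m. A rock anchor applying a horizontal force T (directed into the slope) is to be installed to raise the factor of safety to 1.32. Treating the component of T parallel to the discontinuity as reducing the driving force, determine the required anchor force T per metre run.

T = 74 kN/m

Resolving forces along and normal to the sliding plane, with the horizontal anchor force T adding T·sinα to the effective normal force and T·cosα acting up the plane against the driving force:
FS = [cL + (W cosα − U − V sinα + T sinα) tanφ_j] / [W sinα + V cosα − T cosα]
Without the anchor: N' = 431.8 kN/m, driving T_d = 557.0 kN/m, resisting R = 12·10.9 + 431.8·tan48.0° = 610.4 kN/m, FS = 1.10.
Setting FS = 1.32 and solving for T:
1.32·(557.0 − T cos50.5°) = 610.4 + T sin50.5°·tan48.0°
T·(sin50.5°·tan48.0° + 1.32·cos50.5°) = 1.32·557.0 − 610.4
T·(0.7716·1.1106 + 1.32·0.6361) = 735.2 − 610.4 = 124.8
T·1.6966 = 124.8
T = 73.6 kN/m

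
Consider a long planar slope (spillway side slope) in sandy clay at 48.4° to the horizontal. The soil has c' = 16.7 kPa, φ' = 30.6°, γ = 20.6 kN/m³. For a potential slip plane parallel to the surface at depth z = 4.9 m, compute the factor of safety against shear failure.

For an infinite slope with a slip plane parallel to the surface (no pore pressure): FS = [c' + γz cos²β tanφ'] / [γz sinβ cosβ].
γz = 20.6·4.9 = 100.94 kN/m²
Numerator = 16.7 + 100.94·cos²48.4°·tan30.6° = 16.7 + 100.94·0.4408·0.5914 = 43.014 kPa
Denominator = 100.94·sin48.4°·cos48.4° = 100.94·0.7478·0.6639 = 50.115 kPa
FS = 43.014 / 50.115 = 0.858

FS = 0.86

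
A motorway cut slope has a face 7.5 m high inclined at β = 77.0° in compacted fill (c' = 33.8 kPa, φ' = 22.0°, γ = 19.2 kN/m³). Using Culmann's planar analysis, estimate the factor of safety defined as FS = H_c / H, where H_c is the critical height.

FS = 1.99

H_c = (4c'/γ) · sinβ cosφ' / [1 − cos(β − φ')]
    = (4·33.8/19.2) · sin77.0°·cos22.0° / [1 − cos55.0°]
    = 7.042 · 0.9034 / 0.4264 = 14.92 m
FS = H_c / H = 14.92 / 7.5 = 1.989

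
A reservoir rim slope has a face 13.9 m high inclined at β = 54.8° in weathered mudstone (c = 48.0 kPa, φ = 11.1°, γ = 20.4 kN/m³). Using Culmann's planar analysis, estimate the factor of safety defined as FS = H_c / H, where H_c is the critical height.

FS = 1.96

H_c = (4c/γ) · sinβ cosφ / [1 − cos(β − φ)]
    = (4·48.0/20.4) · sin54.8°·cos11.1° / [1 − cos43.7°]
    = 9.412 · 0.8019 / 0.2770 = 27.24 m
FS = H_c / H = 27.24 / 13.9 = 1.960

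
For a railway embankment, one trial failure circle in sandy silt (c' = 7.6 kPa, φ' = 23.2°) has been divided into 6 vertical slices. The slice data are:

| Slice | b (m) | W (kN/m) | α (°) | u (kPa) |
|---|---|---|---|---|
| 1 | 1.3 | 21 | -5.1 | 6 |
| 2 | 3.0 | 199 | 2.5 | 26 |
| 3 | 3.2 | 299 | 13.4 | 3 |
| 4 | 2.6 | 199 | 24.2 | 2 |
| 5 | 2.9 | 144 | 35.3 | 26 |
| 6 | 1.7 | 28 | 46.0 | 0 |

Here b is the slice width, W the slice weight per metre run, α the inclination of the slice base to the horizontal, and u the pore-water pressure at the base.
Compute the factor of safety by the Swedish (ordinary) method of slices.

Ordinary method of slices: FS = Σ[c'·Δl_i + (W_i cosα_i − u_i·Δl_i)·tanφ'] / Σ W_i sinα_i, with Δl_i = b_i / cosα_i.
Slice 1: Δl = 1.3/cos(-5.1°) = 1.305 m; N'_1 = 21·cos(-5.1°) − 6·1.305 = 13.1; c'Δl = 9.92; W sinα = -1.9
Slice 2: Δl = 3.0/cos2.5° = 3.003 m; N'_2 = 199·cos2.5° − 26·3.003 = 120.7; c'Δl = 22.82; W sinα = 8.7
Slice 3: Δl = 3.2/cos13.4° = 3.290 m; N'_3 = 299·cos13.4° − 3·3.290 = 281.0; c'Δl = 25.00; W sinα = 69.3
Slice 4: Δl = 2.6/cos24.2° = 2.851 m; N'_4 = 199·cos24.2° − 2·2.851 = 175.8; c'Δl = 21.66; W sinα = 81.6
Slice 5: Δl = 2.9/cos35.3° = 3.553 m; N'_5 = 144·cos35.3° − 26·3.553 = 25.1; c'Δl = 27.01; W sinα = 83.2
Slice 6: Δl = 1.7/cos46.0° = 2.447 m; N'_6 = 28·cos46.0° − 0·2.447 = 19.5; c'Δl = 18.60; W sinα = 20.1
Σc'Δl = 125.0 kN/m; ΣN' = 635.2 kN/m; ΣW sinα = 261.0 kN/m
Resisting = 125.0 + 635.2·tan23.2° = 125.0 + 272.3 = 397.3 kN/m
FS = 397.3 / 261.0 = 1.522

FS = 1.52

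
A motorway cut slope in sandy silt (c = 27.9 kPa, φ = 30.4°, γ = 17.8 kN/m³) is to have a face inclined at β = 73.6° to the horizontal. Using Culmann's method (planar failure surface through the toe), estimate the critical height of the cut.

H_c = 19.14 m

Culmann's analysis gives the critical failure plane at α_cr = (β + φ)/2 = (73.6 + 30.4)/2 = 52.0°, and the critical height
H_c = (4c/γ) · sinβ cosφ / [1 − cos(β − φ)]
    = (4·27.9/17.8) · sin73.6°·cos30.4° / [1 − cos(43.2°)]
    = 6.270 · 0.9593·0.8625 / [1 − 0.7290]
    = 6.270 · 0.8274 / 0.2710
    = 19.14 m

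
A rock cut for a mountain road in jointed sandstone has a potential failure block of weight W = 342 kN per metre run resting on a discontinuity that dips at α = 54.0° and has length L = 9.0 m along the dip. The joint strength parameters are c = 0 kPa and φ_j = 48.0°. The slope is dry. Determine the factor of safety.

FS = 0.81

Resolving the block weight along and normal to the plane and applying the Mohr–Coulomb strength on the joint:
N' = W cosα = 342·cos54.0° = 201.0 kN/m
Driving force T = W sinα = 342·sin54.0° = 276.7 kN/m
Resisting force R = c·L + N'·tanφ_j = 0·9.0 + 201.0·tan48.0° = 0.0 + 223.3 = 223.3 kN/m
FS = R / T = 223.3 / 276.7 = 0.807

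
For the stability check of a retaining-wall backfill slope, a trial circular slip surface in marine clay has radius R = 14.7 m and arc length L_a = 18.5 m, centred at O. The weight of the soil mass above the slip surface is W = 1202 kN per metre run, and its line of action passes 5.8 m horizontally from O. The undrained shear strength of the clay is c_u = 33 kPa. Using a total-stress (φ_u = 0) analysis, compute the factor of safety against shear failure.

FS = 1.29

Taking moments about the centre O, the resisting moment is provided by the undrained shear strength acting along the arc:
M_R = c_u·L_a·R = 33·18.50·14.7 = 8974.4 kN·m/m
M_D = W·d = 1202·5.8 = 6971.6 kN·m/m
FS = M_R / M_D = 8974.4 / 6971.6 = 1.287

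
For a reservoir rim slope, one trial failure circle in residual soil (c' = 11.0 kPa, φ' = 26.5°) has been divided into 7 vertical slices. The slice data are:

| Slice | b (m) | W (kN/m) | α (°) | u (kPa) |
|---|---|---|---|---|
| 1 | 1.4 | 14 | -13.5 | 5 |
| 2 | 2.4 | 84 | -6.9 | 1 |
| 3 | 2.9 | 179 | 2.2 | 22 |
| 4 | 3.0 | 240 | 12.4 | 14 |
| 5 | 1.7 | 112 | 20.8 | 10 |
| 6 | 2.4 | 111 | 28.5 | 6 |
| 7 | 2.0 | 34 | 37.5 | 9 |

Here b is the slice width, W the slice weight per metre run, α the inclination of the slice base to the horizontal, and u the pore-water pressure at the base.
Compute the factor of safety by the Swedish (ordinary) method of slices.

FS = 2.95

Ordinary method of slices: FS = Σ[c'·Δl_i + (W_i cosα_i − u_i·Δl_i)·tanφ'] / Σ W_i sinα_i, with Δl_i = b_i / cosα_i.
Slice 1: Δl = 1.4/cos(-13.5°) = 1.440 m; N'_1 = 14·cos(-13.5°) − 5·1.440 = 6.4; c'Δl = 15.84; W sinα = -3.3
Slice 2: Δl = 2.4/cos(-6.9°) = 2.418 m; N'_2 = 84·cos(-6.9°) − 1·2.418 = 81.0; c'Δl = 26.59; W sinα = -10.1
Slice 3: Δl = 2.9/cos2.2° = 2.902 m; N'_3 = 179·cos2.2° − 22·2.902 = 115.0; c'Δl = 31.92; W sinα = 6.9
Slice 4: Δl = 3.0/cos12.4° = 3.072 m; N'_4 = 240·cos12.4° − 14·3.072 = 191.4; c'Δl = 33.79; W sinα = 51.5
Slice 5: Δl = 1.7/cos20.8° = 1.819 m; N'_5 = 112·cos20.8° − 10·1.819 = 86.5; c'Δl = 20.00; W sinα = 39.8
Slice 6: Δl = 2.4/cos28.5° = 2.731 m; N'_6 = 111·cos28.5° − 6·2.731 = 81.2; c'Δl = 30.04; W sinα = 53.0
Slice 7: Δl = 2.0/cos37.5° = 2.521 m; N'_7 = 34·cos37.5° − 9·2.521 = 4.3; c'Δl = 27.73; W sinα = 20.7
Σc'Δl = 185.9 kN/m; ΣN' = 565.8 kN/m; ΣW sinα = 158.5 kN/m
Resisting = 185.9 + 565.8·tan26.5° = 185.9 + 282.1 = 468.0 kN/m
FS = 468.0 / 158.5 = 2.953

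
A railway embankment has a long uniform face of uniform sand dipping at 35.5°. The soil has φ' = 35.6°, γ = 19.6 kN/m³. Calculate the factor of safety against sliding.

For a dry cohesionless infinite slope the factor of safety is FS = tanφ' / tanβ.
FS = tan35.6° / tan35.5° = 0.7159 / 0.7133 = 1.004

FS = 1.00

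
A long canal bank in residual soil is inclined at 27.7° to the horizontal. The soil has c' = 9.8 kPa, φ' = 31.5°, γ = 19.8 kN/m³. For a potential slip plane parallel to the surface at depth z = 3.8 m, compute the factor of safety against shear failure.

FS = 1.48

For an infinite slope with a slip plane parallel to the surface (no pore pressure): FS = [c' + γz cos²β tanφ'] / [γz sinβ cosβ].
γz = 19.8·3.8 = 75.24 kN/m²
Numerator = 9.8 + 75.24·cos²27.7°·tan31.5° = 9.8 + 75.24·0.7839·0.6128 = 45.944 kPa
Denominator = 75.24·sin27.7°·cos27.7° = 75.24·0.4648·0.8854 = 30.966 kPa
FS = 45.944 / 30.966 = 1.484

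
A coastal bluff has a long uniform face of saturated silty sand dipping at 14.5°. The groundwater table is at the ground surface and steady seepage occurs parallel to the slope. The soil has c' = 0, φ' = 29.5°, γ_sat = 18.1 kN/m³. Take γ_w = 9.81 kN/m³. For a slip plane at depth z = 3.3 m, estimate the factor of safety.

FS = 1.00

With seepage parallel to the slope and the water table at the surface, the effective normal stress on the slip plane uses the buoyant unit weight γ' = γ_sat − γ_w while the driving shear stress uses γ_sat:
FS = [c' + γ' z cos²β tanφ'] / [γ_sat z sinβ cosβ]
(For c' = 0 this reduces to FS = (γ'/γ_sat)·tanφ'/tanβ.)
γ' = 18.1 − 9.81 = 8.29 kN/m³
Numerator = 0.0 + 8.29·3.3·cos²14.5°·tan29.5° = 0.0 + 8.29·3.3·0.9373·0.5658 = 14.508 kPa
Denominator = 18.1·3.3·sin14.5°·cos14.5° = 18.1·3.3·0.2504·0.9681 = 14.479 kPa
FS = 14.508 / 14.479 = 1.002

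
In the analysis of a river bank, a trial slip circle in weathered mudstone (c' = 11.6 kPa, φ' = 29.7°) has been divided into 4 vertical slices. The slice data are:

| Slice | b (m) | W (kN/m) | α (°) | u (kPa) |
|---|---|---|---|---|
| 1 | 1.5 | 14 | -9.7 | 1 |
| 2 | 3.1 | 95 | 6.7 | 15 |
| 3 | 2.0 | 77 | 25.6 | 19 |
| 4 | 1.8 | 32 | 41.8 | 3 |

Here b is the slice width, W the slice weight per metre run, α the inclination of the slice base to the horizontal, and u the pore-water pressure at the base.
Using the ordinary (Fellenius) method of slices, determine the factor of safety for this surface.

FS = 2.63

Ordinary method of slices: FS = Σ[c'·Δl_i + (W_i cosα_i − u_i·Δl_i)·tanφ'] / Σ W_i sinα_i, with Δl_i = b_i / cosα_i.
Slice 1: Δl = 1.5/cos(-9.7°) = 1.522 m; N'_1 = 14·cos(-9.7°) − 1·1.522 = 12.3; c'Δl = 17.65; W sinα = -2.4
Slice 2: Δl = 3.1/cos6.7° = 3.121 m; N'_2 = 95·cos6.7° − 15·3.121 = 47.5; c'Δl = 36.21; W sinα = 11.1
Slice 3: Δl = 2.0/cos25.6° = 2.218 m; N'_3 = 77·cos25.6° − 19·2.218 = 27.3; c'Δl = 25.73; W sinα = 33.3
Slice 4: Δl = 1.8/cos41.8° = 2.415 m; N'_4 = 32·cos41.8° − 3·2.415 = 16.6; c'Δl = 28.01; W sinα = 21.3
Σc'Δl = 107.6 kN/m; ΣN' = 103.7 kN/m; ΣW sinα = 63.3 kN/m
Resisting = 107.6 + 103.7·tan29.7° = 107.6 + 59.2 = 166.8 kN/m
FS = 166.8 / 63.3 = 2.633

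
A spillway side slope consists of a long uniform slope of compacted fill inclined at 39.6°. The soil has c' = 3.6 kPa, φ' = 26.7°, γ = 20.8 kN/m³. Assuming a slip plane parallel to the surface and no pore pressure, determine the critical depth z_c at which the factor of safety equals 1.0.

Setting FS = 1.00 in FS = [c' + γz cos²β tanφ'] / [γz sinβ cosβ] and solving for z:
z = c' / [γ cosβ (FS·sinβ − cosβ·tanφ')]
  = 3.6 / [20.8·cos39.6°·(1.00·sin39.6° − cos39.6°·tan26.7°)]
  = 3.6 / [20.8·0.7705·(1.00·0.6374 − 0.7705·0.5029)]
  = 3.6 / 4.0050 = 0.899 m

z_c = 0.90 m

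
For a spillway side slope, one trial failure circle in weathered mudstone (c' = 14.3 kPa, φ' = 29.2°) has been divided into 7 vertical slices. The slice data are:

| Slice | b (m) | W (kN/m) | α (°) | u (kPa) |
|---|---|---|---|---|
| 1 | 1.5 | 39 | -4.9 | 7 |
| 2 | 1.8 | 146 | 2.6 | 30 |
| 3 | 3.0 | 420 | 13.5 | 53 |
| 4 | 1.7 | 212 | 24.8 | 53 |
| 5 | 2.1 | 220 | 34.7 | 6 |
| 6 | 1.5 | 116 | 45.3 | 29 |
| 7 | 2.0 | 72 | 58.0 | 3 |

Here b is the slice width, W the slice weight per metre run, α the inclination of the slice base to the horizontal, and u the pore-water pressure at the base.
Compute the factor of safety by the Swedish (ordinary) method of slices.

FS = 1.34

Ordinary method of slices: FS = Σ[c'·Δl_i + (W_i cosα_i − u_i·Δl_i)·tanφ'] / Σ W_i sinα_i, with Δl_i = b_i / cosα_i.
Slice 1: Δl = 1.5/cos(-4.9°) = 1.506 m; N'_1 = 39·cos(-4.9°) − 7·1.506 = 28.3; c'Δl = 21.53; W sinα = -3.3
Slice 2: Δl = 1.8/cos2.6° = 1.802 m; N'_2 = 146·cos2.6° − 30·1.802 = 91.8; c'Δl = 25.77; W sinα = 6.6
Slice 3: Δl = 3.0/cos13.5° = 3.085 m; N'_3 = 420·cos13.5° − 53·3.085 = 244.9; c'Δl = 44.12; W sinα = 98.0
Slice 4: Δl = 1.7/cos24.8° = 1.873 m; N'_4 = 212·cos24.8° − 53·1.873 = 93.2; c'Δl = 26.78; W sinα = 88.9
Slice 5: Δl = 2.1/cos34.7° = 2.554 m; N'_5 = 220·cos34.7° − 6·2.554 = 165.5; c'Δl = 36.53; W sinα = 125.2
Slice 6: Δl = 1.5/cos45.3° = 2.133 m; N'_6 = 116·cos45.3° − 29·2.133 = 19.8; c'Δl = 30.49; W sinα = 82.5
Slice 7: Δl = 2.0/cos58.0° = 3.774 m; N'_7 = 72·cos58.0° − 3·3.774 = 26.8; c'Δl = 53.97; W sinα = 61.1
Σc'Δl = 239.2 kN/m; ΣN' = 670.3 kN/m; ΣW sinα = 459.0 kN/m
Resisting = 239.2 + 670.3·tan29.2° = 239.2 + 374.6 = 613.8 kN/m
FS = 613.8 / 459.0 = 1.337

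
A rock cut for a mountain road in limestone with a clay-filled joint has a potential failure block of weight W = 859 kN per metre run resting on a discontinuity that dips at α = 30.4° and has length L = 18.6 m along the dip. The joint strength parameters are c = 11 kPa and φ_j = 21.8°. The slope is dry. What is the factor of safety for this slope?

FS = 1.15

Resolving the block weight along and normal to the plane and applying the Mohr–Coulomb strength on the joint:
N' = W cosα = 859·cos30.4° = 740.9 kN/m
Driving force T = W sinα = 859·sin30.4° = 434.7 kN/m
Resisting force R = c·L + N'·tanφ_j = 11·18.6 + 740.9·tan21.8° = 204.6 + 296.3 = 500.9 kN/m
FS = R / T = 500.9 / 434.7 = 1.152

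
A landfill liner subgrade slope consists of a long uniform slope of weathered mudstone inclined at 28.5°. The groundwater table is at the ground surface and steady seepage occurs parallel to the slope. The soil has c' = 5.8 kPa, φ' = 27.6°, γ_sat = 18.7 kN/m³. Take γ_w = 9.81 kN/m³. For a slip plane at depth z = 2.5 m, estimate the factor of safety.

FS = 0.75

With seepage parallel to the slope and the water table at the surface, the effective normal stress on the slip plane uses the buoyant unit weight γ' = γ_sat − γ_w while the driving shear stress uses γ_sat:
FS = [c' + γ' z cos²β tanφ'] / [γ_sat z sinβ cosβ]
γ' = 18.7 − 9.81 = 8.89 kN/m³
Numerator = 5.8 + 8.89·2.5·cos²28.5°·tan27.6° = 5.8 + 8.89·2.5·0.7723·0.5228 = 14.774 kPa
Denominator = 18.7·2.5·sin28.5°·cos28.5° = 18.7·2.5·0.4772·0.8788 = 19.604 kPa
FS = 14.774 / 19.604 = 0.754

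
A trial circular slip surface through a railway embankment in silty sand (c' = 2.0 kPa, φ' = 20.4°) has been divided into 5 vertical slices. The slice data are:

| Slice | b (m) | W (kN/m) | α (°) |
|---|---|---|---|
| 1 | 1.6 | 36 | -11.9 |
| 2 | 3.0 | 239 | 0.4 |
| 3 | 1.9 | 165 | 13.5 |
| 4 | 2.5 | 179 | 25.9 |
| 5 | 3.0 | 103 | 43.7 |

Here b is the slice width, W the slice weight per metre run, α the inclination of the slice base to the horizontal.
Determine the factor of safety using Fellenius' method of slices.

Ordinary method of slices: FS = Σ[c'·Δl_i + (W_i cosα_i)·tanφ'] / Σ W_i sinα_i, with Δl_i = b_i / cosα_i.
Slice 1: Δl = 1.6/cos(-11.9°) = 1.635 m; N'_1 = 36·cos(-11.9°) = 35.2; c'Δl = 3.27; W sinα = -7.4
Slice 2: Δl = 3.0/cos0.4° = 3.000 m; N'_2 = 239·cos0.4° = 239.0; c'Δl = 6.00; W sinα = 1.7
Slice 3: Δl = 1.9/cos13.5° = 1.954 m; N'_3 = 165·cos13.5° = 160.4; c'Δl = 3.91; W sinα = 38.5
Slice 4: Δl = 2.5/cos25.9° = 2.779 m; N'_4 = 179·cos25.9° = 161.0; c'Δl = 5.56; W sinα = 78.2
Slice 5: Δl = 3.0/cos43.7° = 4.150 m; N'_5 = 103·cos43.7° = 74.5; c'Δl = 8.30; W sinα = 71.2
Σc'Δl = 27.0 kN/m; ΣN' = 670.1 kN/m; ΣW sinα = 182.1 kN/m
Resisting = 27.0 + 670.1·tan20.4° = 27.0 + 249.2 = 276.3 kN/m
FS = 276.3 / 182.1 = 1.517

FS = 1.52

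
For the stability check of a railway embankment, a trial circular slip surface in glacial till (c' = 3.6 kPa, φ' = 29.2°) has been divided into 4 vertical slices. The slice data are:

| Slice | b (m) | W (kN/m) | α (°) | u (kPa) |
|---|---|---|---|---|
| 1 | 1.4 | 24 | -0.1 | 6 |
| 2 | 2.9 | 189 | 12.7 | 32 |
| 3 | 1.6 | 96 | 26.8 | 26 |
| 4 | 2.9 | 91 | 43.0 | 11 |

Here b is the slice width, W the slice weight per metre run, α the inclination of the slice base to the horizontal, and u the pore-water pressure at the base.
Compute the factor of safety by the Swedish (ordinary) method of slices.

FS = 0.88

Ordinary method of slices: FS = Σ[c'·Δl_i + (W_i cosα_i − u_i·Δl_i)·tanφ'] / Σ W_i sinα_i, with Δl_i = b_i / cosα_i.
Slice 1: Δl = 1.4/cos(-0.1°) = 1.400 m; N'_1 = 24·cos(-0.1°) − 6·1.400 = 15.6; c'Δl = 5.04; W sinα = -0.0
Slice 2: Δl = 2.9/cos12.7° = 2.973 m; N'_2 = 189·cos12.7° − 32·2.973 = 89.2; c'Δl = 10.70; W sinα = 41.6
Slice 3: Δl = 1.6/cos26.8° = 1.793 m; N'_3 = 96·cos26.8° − 26·1.793 = 39.1; c'Δl = 6.45; W sinα = 43.3
Slice 4: Δl = 2.9/cos43.0° = 3.965 m; N'_4 = 91·cos43.0° − 11·3.965 = 22.9; c'Δl = 14.27; W sinα = 62.1
Σc'Δl = 36.5 kN/m; ΣN' = 166.9 kN/m; ΣW sinα = 146.9 kN/m
Resisting = 36.5 + 166.9·tan29.2° = 36.5 + 93.3 = 129.7 kN/m
FS = 129.7 / 146.9 = 0.883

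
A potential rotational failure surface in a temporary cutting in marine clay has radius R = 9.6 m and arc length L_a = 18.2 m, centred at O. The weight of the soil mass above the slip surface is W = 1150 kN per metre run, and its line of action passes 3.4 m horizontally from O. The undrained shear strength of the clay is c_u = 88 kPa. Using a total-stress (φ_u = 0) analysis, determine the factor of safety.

FS = 3.93

Taking moments about the centre O, the resisting moment is provided by the undrained shear strength acting along the arc:
M_R = c_u·L_a·R = 88·18.20·9.6 = 15375.4 kN·m/m
M_D = W·d = 1150·3.4 = 3910.0 kN·m/m
FS = M_R / M_D = 15375.4 / 3910.0 = 3.932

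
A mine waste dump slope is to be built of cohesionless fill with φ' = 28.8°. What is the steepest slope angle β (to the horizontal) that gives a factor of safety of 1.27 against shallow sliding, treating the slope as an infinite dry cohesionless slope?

For an infinite dry cohesionless slope FS = tanφ'/tanβ, so tanβ = tanφ' / FS.
tanβ = tan28.8° / 1.27 = 0.5498 / 1.27 = 0.4329
β = arctan(0.4329) = 23.41°

β = 23.4°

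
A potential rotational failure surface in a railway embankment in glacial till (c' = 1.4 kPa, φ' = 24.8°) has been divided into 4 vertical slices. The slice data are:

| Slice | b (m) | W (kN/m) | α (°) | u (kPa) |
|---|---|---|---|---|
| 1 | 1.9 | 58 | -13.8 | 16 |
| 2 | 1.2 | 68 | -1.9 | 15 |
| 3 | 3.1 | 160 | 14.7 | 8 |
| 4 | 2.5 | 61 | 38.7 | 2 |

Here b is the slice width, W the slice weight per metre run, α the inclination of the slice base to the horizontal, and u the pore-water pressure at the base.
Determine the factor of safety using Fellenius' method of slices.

Ordinary method of slices: FS = Σ[c'·Δl_i + (W_i cosα_i − u_i·Δl_i)·tanφ'] / Σ W_i sinα_i, with Δl_i = b_i / cosα_i.
Slice 1: Δl = 1.9/cos(-13.8°) = 1.956 m; N'_1 = 58·cos(-13.8°) − 16·1.956 = 25.0; c'Δl = 2.74; W sinα = -13.8
Slice 2: Δl = 1.2/cos(-1.9°) = 1.201 m; N'_2 = 68·cos(-1.9°) − 15·1.201 = 50.0; c'Δl = 1.68; W sinα = -2.3
Slice 3: Δl = 3.1/cos14.7° = 3.205 m; N'_3 = 160·cos14.7° − 8·3.205 = 129.1; c'Δl = 4.49; W sinα = 40.6
Slice 4: Δl = 2.5/cos38.7° = 3.203 m; N'_4 = 61·cos38.7° − 2·3.203 = 41.2; c'Δl = 4.48; W sinα = 38.1
Σc'Δl = 13.4 kN/m; ΣN' = 245.3 kN/m; ΣW sinα = 62.7 kN/m
Resisting = 13.4 + 245.3·tan24.8° = 13.4 + 113.3 = 126.7 kN/m
FS = 126.7 / 62.7 = 2.023

FS = 2.02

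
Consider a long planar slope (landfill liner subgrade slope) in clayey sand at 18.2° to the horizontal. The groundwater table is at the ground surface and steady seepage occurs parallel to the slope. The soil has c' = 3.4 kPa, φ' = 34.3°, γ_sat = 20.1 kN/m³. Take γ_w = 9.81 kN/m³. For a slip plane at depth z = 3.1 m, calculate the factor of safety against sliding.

With seepage parallel to the slope and the water table at the surface, the effective normal stress on the slip plane uses the buoyant unit weight γ' = γ_sat − γ_w while the driving shear stress uses γ_sat:
FS = [c' + γ' z cos²β tanφ'] / [γ_sat z sinβ cosβ]
γ' = 20.1 − 9.81 = 10.29 kN/m³
Numerator = 3.4 + 10.29·3.1·cos²18.2°·tan34.3° = 3.4 + 10.29·3.1·0.9024·0.6822 = 23.037 kPa
Denominator = 20.1·3.1·sin18.2°·cos18.2° = 20.1·3.1·0.3123·0.9500 = 18.488 kPa
FS = 23.037 / 18.488 = 1.246

FS = 1.25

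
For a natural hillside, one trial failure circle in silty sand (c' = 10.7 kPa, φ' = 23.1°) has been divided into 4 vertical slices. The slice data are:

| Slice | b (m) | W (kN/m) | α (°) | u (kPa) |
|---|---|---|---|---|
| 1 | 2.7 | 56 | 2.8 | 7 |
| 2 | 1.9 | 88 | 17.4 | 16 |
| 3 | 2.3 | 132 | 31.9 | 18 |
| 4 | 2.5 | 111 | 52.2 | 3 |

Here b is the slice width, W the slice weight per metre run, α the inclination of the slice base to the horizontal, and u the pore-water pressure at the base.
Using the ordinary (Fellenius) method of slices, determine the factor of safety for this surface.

Ordinary method of slices: FS = Σ[c'·Δl_i + (W_i cosα_i − u_i·Δl_i)·tanφ'] / Σ W_i sinα_i, with Δl_i = b_i / cosα_i.
Slice 1: Δl = 2.7/cos2.8° = 2.703 m; N'_1 = 56·cos2.8° − 7·2.703 = 37.0; c'Δl = 28.92; W sinα = 2.7
Slice 2: Δl = 1.9/cos17.4° = 1.991 m; N'_2 = 88·cos17.4° − 16·1.991 = 52.1; c'Δl = 21.30; W sinα = 26.3
Slice 3: Δl = 2.3/cos31.9° = 2.709 m; N'_3 = 132·cos31.9° − 18·2.709 = 63.3; c'Δl = 28.99; W sinα = 69.8
Slice 4: Δl = 2.5/cos52.2° = 4.079 m; N'_4 = 111·cos52.2° − 3·4.079 = 55.8; c'Δl = 43.64; W sinα = 87.7
Σc'Δl = 122.9 kN/m; ΣN' = 208.2 kN/m; ΣW sinα = 186.5 kN/m
Resisting = 122.9 + 208.2·tan23.1° = 122.9 + 88.8 = 211.7 kN/m
FS = 211.7 / 186.5 = 1.135

FS = 1.13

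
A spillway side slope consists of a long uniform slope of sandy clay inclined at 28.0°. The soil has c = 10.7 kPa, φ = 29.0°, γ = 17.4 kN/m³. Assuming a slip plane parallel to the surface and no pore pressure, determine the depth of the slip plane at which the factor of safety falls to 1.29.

z = 5.99 m

Setting FS = 1.29 in FS = [c + γz cos²β tanφ] / [γz sinβ cosβ] and solving for z:
z = c / [γ cosβ (FS·sinβ − cosβ·tanφ)]
  = 10.7 / [17.4·cos28.0°·(1.29·sin28.0° − cos28.0°·tan29.0°)]
  = 10.7 / [17.4·0.8829·(1.29·0.4695 − 0.8829·0.5543)]
  = 10.7 / 1.7851 = 5.994 m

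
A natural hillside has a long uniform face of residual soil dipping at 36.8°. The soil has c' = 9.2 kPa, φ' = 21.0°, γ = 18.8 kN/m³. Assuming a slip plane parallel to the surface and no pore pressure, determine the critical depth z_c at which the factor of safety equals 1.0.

z_c = 2.10 m

Setting FS = 1.00 in FS = [c' + γz cos²β tanφ'] / [γz sinβ cosβ] and solving for z:
z = c' / [γ cosβ (FS·sinβ − cosβ·tanφ')]
  = 9.2 / [18.8·cos36.8°·(1.00·sin36.8° − cos36.8°·tan21.0°)]
  = 9.2 / [18.8·0.8007·(1.00·0.5990 − 0.8007·0.3839)]
  = 9.2 / 4.3905 = 2.095 m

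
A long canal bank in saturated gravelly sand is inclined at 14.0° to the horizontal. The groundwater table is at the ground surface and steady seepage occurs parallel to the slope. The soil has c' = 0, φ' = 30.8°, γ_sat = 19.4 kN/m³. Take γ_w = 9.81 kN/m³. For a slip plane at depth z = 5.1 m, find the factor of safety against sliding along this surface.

With seepage parallel to the slope and the water table at the surface, the effective normal stress on the slip plane uses the buoyant unit weight γ' = γ_sat − γ_w while the driving shear stress uses γ_sat:
FS = [c' + γ' z cos²β tanφ'] / [γ_sat z sinβ cosβ]
(For c' = 0 this reduces to FS = (γ'/γ_sat)·tanφ'/tanβ.)
γ' = 19.4 − 9.81 = 9.59 kN/m³
Numerator = 0.0 + 9.59·5.1·cos²14.0°·tan30.8° = 0.0 + 9.59·5.1·0.9415·0.5961 = 27.449 kPa
Denominator = 19.4·5.1·sin14.0°·cos14.0° = 19.4·5.1·0.2419·0.9703 = 23.225 kPa
FS = 27.449 / 23.225 = 1.182

FS = 1.18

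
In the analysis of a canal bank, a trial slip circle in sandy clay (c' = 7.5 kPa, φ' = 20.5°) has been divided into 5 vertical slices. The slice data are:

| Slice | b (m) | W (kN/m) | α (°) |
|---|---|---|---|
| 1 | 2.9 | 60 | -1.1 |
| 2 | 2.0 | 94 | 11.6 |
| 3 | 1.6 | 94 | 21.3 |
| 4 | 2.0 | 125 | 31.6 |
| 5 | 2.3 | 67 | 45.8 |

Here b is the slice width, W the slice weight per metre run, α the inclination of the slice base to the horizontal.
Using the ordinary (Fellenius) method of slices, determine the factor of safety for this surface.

Ordinary method of slices: FS = Σ[c'·Δl_i + (W_i cosα_i)·tanφ'] / Σ W_i sinα_i, with Δl_i = b_i / cosα_i.
Slice 1: Δl = 2.9/cos(-1.1°) = 2.901 m; N'_1 = 60·cos(-1.1°) = 60.0; c'Δl = 21.75; W sinα = -1.2
Slice 2: Δl = 2.0/cos11.6° = 2.042 m; N'_2 = 94·cos11.6° = 92.1; c'Δl = 15.31; W sinα = 18.9
Slice 3: Δl = 1.6/cos21.3° = 1.717 m; N'_3 = 94·cos21.3° = 87.6; c'Δl = 12.88; W sinα = 34.1
Slice 4: Δl = 2.0/cos31.6° = 2.348 m; N'_4 = 125·cos31.6° = 106.5; c'Δl = 17.61; W sinα = 65.5
Slice 5: Δl = 2.3/cos45.8° = 3.299 m; N'_5 = 67·cos45.8° = 46.7; c'Δl = 24.74; W sinα = 48.0
Σc'Δl = 92.3 kN/m; ΣN' = 392.8 kN/m; ΣW sinα = 165.4 kN/m
Resisting = 92.3 + 392.8·tan20.5° = 92.3 + 146.9 = 239.2 kN/m
FS = 239.2 / 165.4 = 1.446

FS = 1.45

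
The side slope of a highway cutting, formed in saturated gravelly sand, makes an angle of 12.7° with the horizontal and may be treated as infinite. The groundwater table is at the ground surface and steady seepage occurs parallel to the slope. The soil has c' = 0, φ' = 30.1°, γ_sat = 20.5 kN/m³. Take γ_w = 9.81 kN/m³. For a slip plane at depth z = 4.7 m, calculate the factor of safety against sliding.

With seepage parallel to the slope and the water table at the surface, the effective normal stress on the slip plane uses the buoyant unit weight γ' = γ_sat − γ_w while the driving shear stress uses γ_sat:
FS = [c' + γ' z cos²β tanφ'] / [γ_sat z sinβ cosβ]
(For c' = 0 this reduces to FS = (γ'/γ_sat)·tanφ'/tanβ.)
γ' = 20.5 − 9.81 = 10.69 kN/m³
Numerator = 0.0 + 10.69·4.7·cos²12.7°·tan30.1° = 0.0 + 10.69·4.7·0.9517·0.5797 = 27.717 kPa
Denominator = 20.5·4.7·sin12.7°·cos12.7° = 20.5·4.7·0.2198·0.9755 = 20.664 kPa
FS = 27.717 / 20.664 = 1.341

FS = 1.34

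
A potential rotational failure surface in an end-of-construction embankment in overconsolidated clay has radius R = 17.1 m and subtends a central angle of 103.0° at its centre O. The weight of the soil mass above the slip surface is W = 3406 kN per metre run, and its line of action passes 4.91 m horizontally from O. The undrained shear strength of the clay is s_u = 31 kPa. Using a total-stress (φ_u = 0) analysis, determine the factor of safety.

Taking moments about the centre O, the resisting moment is provided by the undrained shear strength acting along the arc:
Arc length L_a = R·θ = 17.1·(103.0°·π/180) = 17.1·1.7977 = 30.74 m
M_R = s_u·L_a·R = 31·30.74·17.1 = 16295.5 kN·m/m
M_D = W·d = 3406·4.91 = 16723.5 kN·m/m
FS = M_R / M_D = 16295.5 / 16723.5 = 0.974

FS = 0.97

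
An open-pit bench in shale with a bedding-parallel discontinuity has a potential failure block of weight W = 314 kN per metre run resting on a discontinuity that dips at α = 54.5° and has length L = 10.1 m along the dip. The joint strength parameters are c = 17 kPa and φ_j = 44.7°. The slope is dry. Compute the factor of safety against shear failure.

Resolving the block weight along and normal to the plane and applying the Mohr–Coulomb strength on the joint:
N' = W cosα = 314·cos54.5° = 182.3 kN/m
Driving force T = W sinα = 314·sin54.5° = 255.6 kN/m
Resisting force R = c·L + N'·tanφ_j = 17·10.1 + 182.3·tan44.7° = 171.7 + 180.4 = 352.1 kN/m
FS = R / T = 352.1 / 255.6 = 1.378

FS = 1.38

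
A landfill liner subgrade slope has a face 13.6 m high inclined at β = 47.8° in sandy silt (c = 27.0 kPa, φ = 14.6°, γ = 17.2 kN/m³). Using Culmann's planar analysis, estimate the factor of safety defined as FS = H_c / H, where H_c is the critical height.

H_c = (4c/γ) · sinβ cosφ / [1 − cos(β − φ)]
    = (4·27.0/17.2) · sin47.8°·cos14.6° / [1 − cos33.2°]
    = 6.279 · 0.7169 / 0.1632 = 27.58 m
FS = H_c / H = 27.58 / 13.6 = 2.028

FS = 2.03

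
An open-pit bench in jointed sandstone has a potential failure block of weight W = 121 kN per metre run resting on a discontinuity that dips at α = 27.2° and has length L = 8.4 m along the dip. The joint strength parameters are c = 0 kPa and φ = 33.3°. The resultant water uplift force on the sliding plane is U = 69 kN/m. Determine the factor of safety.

Resolving the block weight along and normal to the plane and applying the Mohr–Coulomb strength on the joint:
N' = W cosα − U = 121·cos27.2° − 69 = 38.6 kN/m
Driving force T = W sinα = 121·sin27.2° = 55.3 kN/m
Resisting force R = c·L + N'·tanφ = 0·8.4 + 38.6·tan33.3° = 0.0 + 25.4 = 25.4 kN/m
FS = R / T = 25.4 / 55.3 = 0.459

FS = 0.46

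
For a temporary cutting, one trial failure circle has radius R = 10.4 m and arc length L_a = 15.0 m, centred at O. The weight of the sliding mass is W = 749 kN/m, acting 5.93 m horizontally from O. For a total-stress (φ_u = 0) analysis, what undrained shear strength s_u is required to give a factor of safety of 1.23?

FS = s_u·L_a·R / (W·d), so s_u = FS·W·d / (L_a·R).
s_u = 1.23·749·5.93 / (15.00·10.4) = 5463.1 / 156.00 = 35.02 kPa

s_u = 35.0 kPa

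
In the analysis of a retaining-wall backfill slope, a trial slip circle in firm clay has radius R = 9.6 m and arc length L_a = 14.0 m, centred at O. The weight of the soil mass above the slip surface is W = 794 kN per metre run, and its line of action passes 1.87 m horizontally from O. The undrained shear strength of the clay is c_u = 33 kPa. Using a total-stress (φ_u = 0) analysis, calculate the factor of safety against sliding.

FS = 2.99

Taking moments about the centre O, the resisting moment is provided by the undrained shear strength acting along the arc:
M_R = c_u·L_a·R = 33·14.00·9.6 = 4435.2 kN·m/m
M_D = W·d = 794·1.87 = 1484.8 kN·m/m
FS = M_R / M_D = 4435.2 / 1484.8 = 2.987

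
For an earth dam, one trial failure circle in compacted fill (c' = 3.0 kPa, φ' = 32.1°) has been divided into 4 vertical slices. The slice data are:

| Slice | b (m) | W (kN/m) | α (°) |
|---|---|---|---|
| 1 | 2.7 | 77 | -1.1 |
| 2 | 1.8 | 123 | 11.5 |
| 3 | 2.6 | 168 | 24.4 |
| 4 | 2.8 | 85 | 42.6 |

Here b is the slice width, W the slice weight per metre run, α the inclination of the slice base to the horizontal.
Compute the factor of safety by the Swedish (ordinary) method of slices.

Ordinary method of slices: FS = Σ[c'·Δl_i + (W_i cosα_i)·tanφ'] / Σ W_i sinα_i, with Δl_i = b_i / cosα_i.
Slice 1: Δl = 2.7/cos(-1.1°) = 2.700 m; N'_1 = 77·cos(-1.1°) = 77.0; c'Δl = 8.10; W sinα = -1.5
Slice 2: Δl = 1.8/cos11.5° = 1.837 m; N'_2 = 123·cos11.5° = 120.5; c'Δl = 5.51; W sinα = 24.5
Slice 3: Δl = 2.6/cos24.4° = 2.855 m; N'_3 = 168·cos24.4° = 153.0; c'Δl = 8.56; W sinα = 69.4
Slice 4: Δl = 2.8/cos42.6° = 3.804 m; N'_4 = 85·cos42.6° = 62.6; c'Δl = 11.41; W sinα = 57.5
Σc'Δl = 33.6 kN/m; ΣN' = 413.1 kN/m; ΣW sinα = 150.0 kN/m
Resisting = 33.6 + 413.1·tan32.1° = 33.6 + 259.1 = 292.7 kN/m
FS = 292.7 / 150.0 = 1.952

FS = 1.95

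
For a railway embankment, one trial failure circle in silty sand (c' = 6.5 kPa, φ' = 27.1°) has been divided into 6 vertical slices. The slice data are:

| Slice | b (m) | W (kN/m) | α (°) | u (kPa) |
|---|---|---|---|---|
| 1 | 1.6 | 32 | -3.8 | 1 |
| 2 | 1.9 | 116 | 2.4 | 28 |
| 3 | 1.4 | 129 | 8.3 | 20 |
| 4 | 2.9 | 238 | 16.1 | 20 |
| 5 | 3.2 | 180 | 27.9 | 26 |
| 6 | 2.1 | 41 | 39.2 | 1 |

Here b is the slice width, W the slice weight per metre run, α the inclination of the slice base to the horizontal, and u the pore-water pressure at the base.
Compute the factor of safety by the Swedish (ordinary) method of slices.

Ordinary method of slices: FS = Σ[c'·Δl_i + (W_i cosα_i − u_i·Δl_i)·tanφ'] / Σ W_i sinα_i, with Δl_i = b_i / cosα_i.
Slice 1: Δl = 1.6/cos(-3.8°) = 1.604 m; N'_1 = 32·cos(-3.8°) − 1·1.604 = 30.3; c'Δl = 10.42; W sinα = -2.1
Slice 2: Δl = 1.9/cos2.4° = 1.902 m; N'_2 = 116·cos2.4° − 28·1.902 = 62.7; c'Δl = 12.36; W sinα = 4.9
Slice 3: Δl = 1.4/cos8.3° = 1.415 m; N'_3 = 129·cos8.3° − 20·1.415 = 99.4; c'Δl = 9.20; W sinα = 18.6
Slice 4: Δl = 2.9/cos16.1° = 3.018 m; N'_4 = 238·cos16.1° − 20·3.018 = 168.3; c'Δl = 19.62; W sinα = 66.0
Slice 5: Δl = 3.2/cos27.9° = 3.621 m; N'_5 = 180·cos27.9° − 26·3.621 = 64.9; c'Δl = 23.54; W sinα = 84.2
Slice 6: Δl = 2.1/cos39.2° = 2.710 m; N'_6 = 41·cos39.2° − 1·2.710 = 29.1; c'Δl = 17.61; W sinα = 25.9
Σc'Δl = 92.7 kN/m; ΣN' = 454.6 kN/m; ΣW sinα = 197.5 kN/m
Resisting = 92.7 + 454.6·tan27.1° = 92.7 + 232.6 = 325.4 kN/m
FS = 325.4 / 197.5 = 1.648

FS = 1.65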